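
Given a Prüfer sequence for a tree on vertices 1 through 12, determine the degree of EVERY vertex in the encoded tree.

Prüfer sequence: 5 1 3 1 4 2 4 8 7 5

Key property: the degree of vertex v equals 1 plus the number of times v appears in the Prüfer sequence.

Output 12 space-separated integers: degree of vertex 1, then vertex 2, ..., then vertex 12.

p_1 = 5: count[5] becomes 1
p_2 = 1: count[1] becomes 1
p_3 = 3: count[3] becomes 1
p_4 = 1: count[1] becomes 2
p_5 = 4: count[4] becomes 1
p_6 = 2: count[2] becomes 1
p_7 = 4: count[4] becomes 2
p_8 = 8: count[8] becomes 1
p_9 = 7: count[7] becomes 1
p_10 = 5: count[5] becomes 2
Degrees (1 + count): deg[1]=1+2=3, deg[2]=1+1=2, deg[3]=1+1=2, deg[4]=1+2=3, deg[5]=1+2=3, deg[6]=1+0=1, deg[7]=1+1=2, deg[8]=1+1=2, deg[9]=1+0=1, deg[10]=1+0=1, deg[11]=1+0=1, deg[12]=1+0=1

Answer: 3 2 2 3 3 1 2 2 1 1 1 1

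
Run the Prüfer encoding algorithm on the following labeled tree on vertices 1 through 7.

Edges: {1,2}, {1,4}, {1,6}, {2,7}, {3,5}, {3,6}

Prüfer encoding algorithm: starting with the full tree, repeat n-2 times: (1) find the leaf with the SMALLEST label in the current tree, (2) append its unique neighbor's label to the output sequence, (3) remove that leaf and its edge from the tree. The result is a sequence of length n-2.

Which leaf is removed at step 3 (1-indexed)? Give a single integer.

Answer: 3

Derivation:
Step 1: current leaves = {4,5,7}. Remove leaf 4 (neighbor: 1).
Step 2: current leaves = {5,7}. Remove leaf 5 (neighbor: 3).
Step 3: current leaves = {3,7}. Remove leaf 3 (neighbor: 6).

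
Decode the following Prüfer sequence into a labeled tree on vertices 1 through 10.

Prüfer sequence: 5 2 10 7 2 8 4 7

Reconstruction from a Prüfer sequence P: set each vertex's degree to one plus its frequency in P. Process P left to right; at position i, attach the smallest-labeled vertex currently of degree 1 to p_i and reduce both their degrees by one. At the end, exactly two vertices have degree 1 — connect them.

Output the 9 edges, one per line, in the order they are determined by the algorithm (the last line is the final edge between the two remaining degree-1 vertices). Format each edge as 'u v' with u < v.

Answer: 1 5
2 3
5 10
6 7
2 9
2 8
4 8
4 7
7 10

Derivation:
Initial degrees: {1:1, 2:3, 3:1, 4:2, 5:2, 6:1, 7:3, 8:2, 9:1, 10:2}
Step 1: smallest deg-1 vertex = 1, p_1 = 5. Add edge {1,5}. Now deg[1]=0, deg[5]=1.
Step 2: smallest deg-1 vertex = 3, p_2 = 2. Add edge {2,3}. Now deg[3]=0, deg[2]=2.
Step 3: smallest deg-1 vertex = 5, p_3 = 10. Add edge {5,10}. Now deg[5]=0, deg[10]=1.
Step 4: smallest deg-1 vertex = 6, p_4 = 7. Add edge {6,7}. Now deg[6]=0, deg[7]=2.
Step 5: smallest deg-1 vertex = 9, p_5 = 2. Add edge {2,9}. Now deg[9]=0, deg[2]=1.
Step 6: smallest deg-1 vertex = 2, p_6 = 8. Add edge {2,8}. Now deg[2]=0, deg[8]=1.
Step 7: smallest deg-1 vertex = 8, p_7 = 4. Add edge {4,8}. Now deg[8]=0, deg[4]=1.
Step 8: smallest deg-1 vertex = 4, p_8 = 7. Add edge {4,7}. Now deg[4]=0, deg[7]=1.
Final: two remaining deg-1 vertices are 7, 10. Add edge {7,10}.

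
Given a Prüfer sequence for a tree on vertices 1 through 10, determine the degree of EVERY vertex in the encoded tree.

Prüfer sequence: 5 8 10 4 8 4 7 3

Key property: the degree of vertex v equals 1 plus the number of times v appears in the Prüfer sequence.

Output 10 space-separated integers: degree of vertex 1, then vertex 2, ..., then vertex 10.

Answer: 1 1 2 3 2 1 2 3 1 2

Derivation:
p_1 = 5: count[5] becomes 1
p_2 = 8: count[8] becomes 1
p_3 = 10: count[10] becomes 1
p_4 = 4: count[4] becomes 1
p_5 = 8: count[8] becomes 2
p_6 = 4: count[4] becomes 2
p_7 = 7: count[7] becomes 1
p_8 = 3: count[3] becomes 1
Degrees (1 + count): deg[1]=1+0=1, deg[2]=1+0=1, deg[3]=1+1=2, deg[4]=1+2=3, deg[5]=1+1=2, deg[6]=1+0=1, deg[7]=1+1=2, deg[8]=1+2=3, deg[9]=1+0=1, deg[10]=1+1=2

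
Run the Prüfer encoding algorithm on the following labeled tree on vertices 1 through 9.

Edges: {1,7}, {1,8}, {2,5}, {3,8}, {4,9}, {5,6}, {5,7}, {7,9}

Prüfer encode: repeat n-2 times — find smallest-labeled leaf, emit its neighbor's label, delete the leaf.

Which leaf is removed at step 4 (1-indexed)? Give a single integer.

Answer: 6

Derivation:
Step 1: current leaves = {2,3,4,6}. Remove leaf 2 (neighbor: 5).
Step 2: current leaves = {3,4,6}. Remove leaf 3 (neighbor: 8).
Step 3: current leaves = {4,6,8}. Remove leaf 4 (neighbor: 9).
Step 4: current leaves = {6,8,9}. Remove leaf 6 (neighbor: 5).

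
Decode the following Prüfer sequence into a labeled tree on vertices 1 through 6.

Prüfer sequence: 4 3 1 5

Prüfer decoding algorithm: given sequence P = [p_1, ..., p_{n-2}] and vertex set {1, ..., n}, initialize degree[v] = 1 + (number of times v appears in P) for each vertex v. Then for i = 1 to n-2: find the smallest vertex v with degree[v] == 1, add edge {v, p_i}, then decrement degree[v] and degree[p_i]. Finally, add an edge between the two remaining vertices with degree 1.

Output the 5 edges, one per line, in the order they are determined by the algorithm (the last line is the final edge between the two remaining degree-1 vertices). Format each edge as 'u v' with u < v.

Initial degrees: {1:2, 2:1, 3:2, 4:2, 5:2, 6:1}
Step 1: smallest deg-1 vertex = 2, p_1 = 4. Add edge {2,4}. Now deg[2]=0, deg[4]=1.
Step 2: smallest deg-1 vertex = 4, p_2 = 3. Add edge {3,4}. Now deg[4]=0, deg[3]=1.
Step 3: smallest deg-1 vertex = 3, p_3 = 1. Add edge {1,3}. Now deg[3]=0, deg[1]=1.
Step 4: smallest deg-1 vertex = 1, p_4 = 5. Add edge {1,5}. Now deg[1]=0, deg[5]=1.
Final: two remaining deg-1 vertices are 5, 6. Add edge {5,6}.

Answer: 2 4
3 4
1 3
1 5
5 6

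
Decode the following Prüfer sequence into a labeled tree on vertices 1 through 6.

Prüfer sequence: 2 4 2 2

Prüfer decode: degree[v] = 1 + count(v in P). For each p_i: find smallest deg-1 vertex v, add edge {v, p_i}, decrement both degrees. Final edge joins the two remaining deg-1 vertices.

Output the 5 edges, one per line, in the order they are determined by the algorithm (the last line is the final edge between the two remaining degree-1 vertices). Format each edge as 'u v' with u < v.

Initial degrees: {1:1, 2:4, 3:1, 4:2, 5:1, 6:1}
Step 1: smallest deg-1 vertex = 1, p_1 = 2. Add edge {1,2}. Now deg[1]=0, deg[2]=3.
Step 2: smallest deg-1 vertex = 3, p_2 = 4. Add edge {3,4}. Now deg[3]=0, deg[4]=1.
Step 3: smallest deg-1 vertex = 4, p_3 = 2. Add edge {2,4}. Now deg[4]=0, deg[2]=2.
Step 4: smallest deg-1 vertex = 5, p_4 = 2. Add edge {2,5}. Now deg[5]=0, deg[2]=1.
Final: two remaining deg-1 vertices are 2, 6. Add edge {2,6}.

Answer: 1 2
3 4
2 4
2 5
2 6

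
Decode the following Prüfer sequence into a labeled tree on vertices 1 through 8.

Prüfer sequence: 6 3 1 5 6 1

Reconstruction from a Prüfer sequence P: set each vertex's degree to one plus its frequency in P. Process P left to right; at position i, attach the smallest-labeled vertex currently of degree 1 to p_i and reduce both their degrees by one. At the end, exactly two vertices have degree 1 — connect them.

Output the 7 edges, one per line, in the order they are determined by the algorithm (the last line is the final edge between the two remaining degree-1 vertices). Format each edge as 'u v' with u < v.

Answer: 2 6
3 4
1 3
5 7
5 6
1 6
1 8

Derivation:
Initial degrees: {1:3, 2:1, 3:2, 4:1, 5:2, 6:3, 7:1, 8:1}
Step 1: smallest deg-1 vertex = 2, p_1 = 6. Add edge {2,6}. Now deg[2]=0, deg[6]=2.
Step 2: smallest deg-1 vertex = 4, p_2 = 3. Add edge {3,4}. Now deg[4]=0, deg[3]=1.
Step 3: smallest deg-1 vertex = 3, p_3 = 1. Add edge {1,3}. Now deg[3]=0, deg[1]=2.
Step 4: smallest deg-1 vertex = 7, p_4 = 5. Add edge {5,7}. Now deg[7]=0, deg[5]=1.
Step 5: smallest deg-1 vertex = 5, p_5 = 6. Add edge {5,6}. Now deg[5]=0, deg[6]=1.
Step 6: smallest deg-1 vertex = 6, p_6 = 1. Add edge {1,6}. Now deg[6]=0, deg[1]=1.
Final: two remaining deg-1 vertices are 1, 8. Add edge {1,8}.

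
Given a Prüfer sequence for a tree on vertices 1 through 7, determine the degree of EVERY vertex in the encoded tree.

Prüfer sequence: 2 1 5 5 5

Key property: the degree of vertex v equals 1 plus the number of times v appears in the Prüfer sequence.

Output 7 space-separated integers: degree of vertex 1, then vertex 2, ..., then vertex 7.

p_1 = 2: count[2] becomes 1
p_2 = 1: count[1] becomes 1
p_3 = 5: count[5] becomes 1
p_4 = 5: count[5] becomes 2
p_5 = 5: count[5] becomes 3
Degrees (1 + count): deg[1]=1+1=2, deg[2]=1+1=2, deg[3]=1+0=1, deg[4]=1+0=1, deg[5]=1+3=4, deg[6]=1+0=1, deg[7]=1+0=1

Answer: 2 2 1 1 4 1 1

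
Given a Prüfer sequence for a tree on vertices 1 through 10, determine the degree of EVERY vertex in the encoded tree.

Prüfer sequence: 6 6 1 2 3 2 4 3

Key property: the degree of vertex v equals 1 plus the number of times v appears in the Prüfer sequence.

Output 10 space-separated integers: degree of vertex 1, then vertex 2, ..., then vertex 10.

p_1 = 6: count[6] becomes 1
p_2 = 6: count[6] becomes 2
p_3 = 1: count[1] becomes 1
p_4 = 2: count[2] becomes 1
p_5 = 3: count[3] becomes 1
p_6 = 2: count[2] becomes 2
p_7 = 4: count[4] becomes 1
p_8 = 3: count[3] becomes 2
Degrees (1 + count): deg[1]=1+1=2, deg[2]=1+2=3, deg[3]=1+2=3, deg[4]=1+1=2, deg[5]=1+0=1, deg[6]=1+2=3, deg[7]=1+0=1, deg[8]=1+0=1, deg[9]=1+0=1, deg[10]=1+0=1

Answer: 2 3 3 2 1 3 1 1 1 1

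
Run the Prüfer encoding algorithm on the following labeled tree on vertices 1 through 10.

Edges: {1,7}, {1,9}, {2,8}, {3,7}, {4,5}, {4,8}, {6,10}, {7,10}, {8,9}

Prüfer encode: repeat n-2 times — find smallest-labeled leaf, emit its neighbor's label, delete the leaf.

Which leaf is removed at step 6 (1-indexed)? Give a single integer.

Answer: 8

Derivation:
Step 1: current leaves = {2,3,5,6}. Remove leaf 2 (neighbor: 8).
Step 2: current leaves = {3,5,6}. Remove leaf 3 (neighbor: 7).
Step 3: current leaves = {5,6}. Remove leaf 5 (neighbor: 4).
Step 4: current leaves = {4,6}. Remove leaf 4 (neighbor: 8).
Step 5: current leaves = {6,8}. Remove leaf 6 (neighbor: 10).
Step 6: current leaves = {8,10}. Remove leaf 8 (neighbor: 9).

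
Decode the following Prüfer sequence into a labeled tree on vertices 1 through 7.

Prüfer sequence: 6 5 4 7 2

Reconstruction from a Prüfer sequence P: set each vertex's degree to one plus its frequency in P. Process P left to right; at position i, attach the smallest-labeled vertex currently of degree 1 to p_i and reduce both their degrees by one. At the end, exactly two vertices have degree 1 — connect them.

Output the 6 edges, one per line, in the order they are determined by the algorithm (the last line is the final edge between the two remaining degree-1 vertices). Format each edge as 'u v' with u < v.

Answer: 1 6
3 5
4 5
4 7
2 6
2 7

Derivation:
Initial degrees: {1:1, 2:2, 3:1, 4:2, 5:2, 6:2, 7:2}
Step 1: smallest deg-1 vertex = 1, p_1 = 6. Add edge {1,6}. Now deg[1]=0, deg[6]=1.
Step 2: smallest deg-1 vertex = 3, p_2 = 5. Add edge {3,5}. Now deg[3]=0, deg[5]=1.
Step 3: smallest deg-1 vertex = 5, p_3 = 4. Add edge {4,5}. Now deg[5]=0, deg[4]=1.
Step 4: smallest deg-1 vertex = 4, p_4 = 7. Add edge {4,7}. Now deg[4]=0, deg[7]=1.
Step 5: smallest deg-1 vertex = 6, p_5 = 2. Add edge {2,6}. Now deg[6]=0, deg[2]=1.
Final: two remaining deg-1 vertices are 2, 7. Add edge {2,7}.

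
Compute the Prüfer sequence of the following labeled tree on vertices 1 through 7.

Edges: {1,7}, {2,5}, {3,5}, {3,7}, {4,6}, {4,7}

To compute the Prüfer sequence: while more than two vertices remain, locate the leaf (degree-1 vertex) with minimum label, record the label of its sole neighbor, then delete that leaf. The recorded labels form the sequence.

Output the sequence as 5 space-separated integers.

Step 1: leaves = {1,2,6}. Remove smallest leaf 1, emit neighbor 7.
Step 2: leaves = {2,6}. Remove smallest leaf 2, emit neighbor 5.
Step 3: leaves = {5,6}. Remove smallest leaf 5, emit neighbor 3.
Step 4: leaves = {3,6}. Remove smallest leaf 3, emit neighbor 7.
Step 5: leaves = {6,7}. Remove smallest leaf 6, emit neighbor 4.
Done: 2 vertices remain (4, 7). Sequence = [7 5 3 7 4]

Answer: 7 5 3 7 4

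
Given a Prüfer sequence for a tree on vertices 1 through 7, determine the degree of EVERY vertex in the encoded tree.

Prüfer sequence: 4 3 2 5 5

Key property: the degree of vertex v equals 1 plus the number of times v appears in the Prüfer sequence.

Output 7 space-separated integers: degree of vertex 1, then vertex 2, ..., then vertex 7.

Answer: 1 2 2 2 3 1 1

Derivation:
p_1 = 4: count[4] becomes 1
p_2 = 3: count[3] becomes 1
p_3 = 2: count[2] becomes 1
p_4 = 5: count[5] becomes 1
p_5 = 5: count[5] becomes 2
Degrees (1 + count): deg[1]=1+0=1, deg[2]=1+1=2, deg[3]=1+1=2, deg[4]=1+1=2, deg[5]=1+2=3, deg[6]=1+0=1, deg[7]=1+0=1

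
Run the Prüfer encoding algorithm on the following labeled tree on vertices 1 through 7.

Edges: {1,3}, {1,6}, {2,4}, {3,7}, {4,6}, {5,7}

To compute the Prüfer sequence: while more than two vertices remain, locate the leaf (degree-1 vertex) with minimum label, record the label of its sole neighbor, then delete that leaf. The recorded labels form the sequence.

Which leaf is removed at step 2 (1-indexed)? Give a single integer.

Step 1: current leaves = {2,5}. Remove leaf 2 (neighbor: 4).
Step 2: current leaves = {4,5}. Remove leaf 4 (neighbor: 6).

Answer: 4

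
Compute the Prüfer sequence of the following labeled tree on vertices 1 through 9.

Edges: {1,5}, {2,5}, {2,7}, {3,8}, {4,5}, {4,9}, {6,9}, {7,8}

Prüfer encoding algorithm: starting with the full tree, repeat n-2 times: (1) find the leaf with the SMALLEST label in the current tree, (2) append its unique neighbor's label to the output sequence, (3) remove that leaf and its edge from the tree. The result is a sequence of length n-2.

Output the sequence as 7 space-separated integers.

Step 1: leaves = {1,3,6}. Remove smallest leaf 1, emit neighbor 5.
Step 2: leaves = {3,6}. Remove smallest leaf 3, emit neighbor 8.
Step 3: leaves = {6,8}. Remove smallest leaf 6, emit neighbor 9.
Step 4: leaves = {8,9}. Remove smallest leaf 8, emit neighbor 7.
Step 5: leaves = {7,9}. Remove smallest leaf 7, emit neighbor 2.
Step 6: leaves = {2,9}. Remove smallest leaf 2, emit neighbor 5.
Step 7: leaves = {5,9}. Remove smallest leaf 5, emit neighbor 4.
Done: 2 vertices remain (4, 9). Sequence = [5 8 9 7 2 5 4]

Answer: 5 8 9 7 2 5 4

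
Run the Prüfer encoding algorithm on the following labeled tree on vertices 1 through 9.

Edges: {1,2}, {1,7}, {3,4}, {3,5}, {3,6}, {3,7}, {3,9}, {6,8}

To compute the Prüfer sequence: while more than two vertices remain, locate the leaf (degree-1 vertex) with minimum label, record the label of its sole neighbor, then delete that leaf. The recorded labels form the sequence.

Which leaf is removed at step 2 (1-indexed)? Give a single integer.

Answer: 1

Derivation:
Step 1: current leaves = {2,4,5,8,9}. Remove leaf 2 (neighbor: 1).
Step 2: current leaves = {1,4,5,8,9}. Remove leaf 1 (neighbor: 7).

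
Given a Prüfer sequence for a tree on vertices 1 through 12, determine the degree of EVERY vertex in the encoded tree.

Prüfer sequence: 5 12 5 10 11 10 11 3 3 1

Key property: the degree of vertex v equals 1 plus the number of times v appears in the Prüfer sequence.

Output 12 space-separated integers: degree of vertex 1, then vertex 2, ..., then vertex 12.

Answer: 2 1 3 1 3 1 1 1 1 3 3 2

Derivation:
p_1 = 5: count[5] becomes 1
p_2 = 12: count[12] becomes 1
p_3 = 5: count[5] becomes 2
p_4 = 10: count[10] becomes 1
p_5 = 11: count[11] becomes 1
p_6 = 10: count[10] becomes 2
p_7 = 11: count[11] becomes 2
p_8 = 3: count[3] becomes 1
p_9 = 3: count[3] becomes 2
p_10 = 1: count[1] becomes 1
Degrees (1 + count): deg[1]=1+1=2, deg[2]=1+0=1, deg[3]=1+2=3, deg[4]=1+0=1, deg[5]=1+2=3, deg[6]=1+0=1, deg[7]=1+0=1, deg[8]=1+0=1, deg[9]=1+0=1, deg[10]=1+2=3, deg[11]=1+2=3, deg[12]=1+1=2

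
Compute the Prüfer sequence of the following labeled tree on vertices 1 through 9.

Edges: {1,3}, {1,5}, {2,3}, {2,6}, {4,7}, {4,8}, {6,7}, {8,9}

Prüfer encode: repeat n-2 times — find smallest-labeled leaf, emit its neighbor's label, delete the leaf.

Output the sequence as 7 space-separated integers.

Answer: 1 3 2 6 7 4 8

Derivation:
Step 1: leaves = {5,9}. Remove smallest leaf 5, emit neighbor 1.
Step 2: leaves = {1,9}. Remove smallest leaf 1, emit neighbor 3.
Step 3: leaves = {3,9}. Remove smallest leaf 3, emit neighbor 2.
Step 4: leaves = {2,9}. Remove smallest leaf 2, emit neighbor 6.
Step 5: leaves = {6,9}. Remove smallest leaf 6, emit neighbor 7.
Step 6: leaves = {7,9}. Remove smallest leaf 7, emit neighbor 4.
Step 7: leaves = {4,9}. Remove smallest leaf 4, emit neighbor 8.
Done: 2 vertices remain (8, 9). Sequence = [1 3 2 6 7 4 8]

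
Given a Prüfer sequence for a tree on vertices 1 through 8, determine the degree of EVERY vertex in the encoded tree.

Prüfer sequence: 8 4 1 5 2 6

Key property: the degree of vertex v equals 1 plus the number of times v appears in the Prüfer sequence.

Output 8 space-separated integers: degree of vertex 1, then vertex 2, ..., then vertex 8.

p_1 = 8: count[8] becomes 1
p_2 = 4: count[4] becomes 1
p_3 = 1: count[1] becomes 1
p_4 = 5: count[5] becomes 1
p_5 = 2: count[2] becomes 1
p_6 = 6: count[6] becomes 1
Degrees (1 + count): deg[1]=1+1=2, deg[2]=1+1=2, deg[3]=1+0=1, deg[4]=1+1=2, deg[5]=1+1=2, deg[6]=1+1=2, deg[7]=1+0=1, deg[8]=1+1=2

Answer: 2 2 1 2 2 2 1 2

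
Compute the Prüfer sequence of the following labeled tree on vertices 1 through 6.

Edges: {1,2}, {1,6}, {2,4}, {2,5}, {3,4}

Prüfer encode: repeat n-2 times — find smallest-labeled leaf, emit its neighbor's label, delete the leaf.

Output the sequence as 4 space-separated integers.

Step 1: leaves = {3,5,6}. Remove smallest leaf 3, emit neighbor 4.
Step 2: leaves = {4,5,6}. Remove smallest leaf 4, emit neighbor 2.
Step 3: leaves = {5,6}. Remove smallest leaf 5, emit neighbor 2.
Step 4: leaves = {2,6}. Remove smallest leaf 2, emit neighbor 1.
Done: 2 vertices remain (1, 6). Sequence = [4 2 2 1]

Answer: 4 2 2 1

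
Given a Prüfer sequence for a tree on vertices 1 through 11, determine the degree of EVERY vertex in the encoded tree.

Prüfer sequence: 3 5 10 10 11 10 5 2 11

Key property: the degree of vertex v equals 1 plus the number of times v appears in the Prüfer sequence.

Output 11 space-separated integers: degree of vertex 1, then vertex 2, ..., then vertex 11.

p_1 = 3: count[3] becomes 1
p_2 = 5: count[5] becomes 1
p_3 = 10: count[10] becomes 1
p_4 = 10: count[10] becomes 2
p_5 = 11: count[11] becomes 1
p_6 = 10: count[10] becomes 3
p_7 = 5: count[5] becomes 2
p_8 = 2: count[2] becomes 1
p_9 = 11: count[11] becomes 2
Degrees (1 + count): deg[1]=1+0=1, deg[2]=1+1=2, deg[3]=1+1=2, deg[4]=1+0=1, deg[5]=1+2=3, deg[6]=1+0=1, deg[7]=1+0=1, deg[8]=1+0=1, deg[9]=1+0=1, deg[10]=1+3=4, deg[11]=1+2=3

Answer: 1 2 2 1 3 1 1 1 1 4 3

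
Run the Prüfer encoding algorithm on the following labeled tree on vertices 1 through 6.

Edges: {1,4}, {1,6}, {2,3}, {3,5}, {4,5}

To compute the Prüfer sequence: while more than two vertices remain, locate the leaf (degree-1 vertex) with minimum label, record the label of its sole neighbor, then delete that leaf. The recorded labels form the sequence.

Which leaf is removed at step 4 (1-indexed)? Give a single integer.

Answer: 4

Derivation:
Step 1: current leaves = {2,6}. Remove leaf 2 (neighbor: 3).
Step 2: current leaves = {3,6}. Remove leaf 3 (neighbor: 5).
Step 3: current leaves = {5,6}. Remove leaf 5 (neighbor: 4).
Step 4: current leaves = {4,6}. Remove leaf 4 (neighbor: 1).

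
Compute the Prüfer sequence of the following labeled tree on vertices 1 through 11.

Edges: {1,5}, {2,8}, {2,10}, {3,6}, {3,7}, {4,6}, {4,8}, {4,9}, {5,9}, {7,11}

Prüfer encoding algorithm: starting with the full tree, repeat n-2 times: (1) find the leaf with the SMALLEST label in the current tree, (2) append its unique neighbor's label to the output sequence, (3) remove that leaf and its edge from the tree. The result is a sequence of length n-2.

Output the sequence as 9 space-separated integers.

Step 1: leaves = {1,10,11}. Remove smallest leaf 1, emit neighbor 5.
Step 2: leaves = {5,10,11}. Remove smallest leaf 5, emit neighbor 9.
Step 3: leaves = {9,10,11}. Remove smallest leaf 9, emit neighbor 4.
Step 4: leaves = {10,11}. Remove smallest leaf 10, emit neighbor 2.
Step 5: leaves = {2,11}. Remove smallest leaf 2, emit neighbor 8.
Step 6: leaves = {8,11}. Remove smallest leaf 8, emit neighbor 4.
Step 7: leaves = {4,11}. Remove smallest leaf 4, emit neighbor 6.
Step 8: leaves = {6,11}. Remove smallest leaf 6, emit neighbor 3.
Step 9: leaves = {3,11}. Remove smallest leaf 3, emit neighbor 7.
Done: 2 vertices remain (7, 11). Sequence = [5 9 4 2 8 4 6 3 7]

Answer: 5 9 4 2 8 4 6 3 7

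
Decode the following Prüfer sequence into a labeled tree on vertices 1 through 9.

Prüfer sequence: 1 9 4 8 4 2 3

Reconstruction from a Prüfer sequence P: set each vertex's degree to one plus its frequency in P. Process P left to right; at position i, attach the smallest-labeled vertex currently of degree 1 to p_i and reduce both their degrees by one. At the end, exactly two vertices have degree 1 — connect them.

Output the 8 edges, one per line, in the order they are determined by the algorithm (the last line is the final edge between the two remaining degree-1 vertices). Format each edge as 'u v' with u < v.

Answer: 1 5
1 9
4 6
7 8
4 8
2 4
2 3
3 9

Derivation:
Initial degrees: {1:2, 2:2, 3:2, 4:3, 5:1, 6:1, 7:1, 8:2, 9:2}
Step 1: smallest deg-1 vertex = 5, p_1 = 1. Add edge {1,5}. Now deg[5]=0, deg[1]=1.
Step 2: smallest deg-1 vertex = 1, p_2 = 9. Add edge {1,9}. Now deg[1]=0, deg[9]=1.
Step 3: smallest deg-1 vertex = 6, p_3 = 4. Add edge {4,6}. Now deg[6]=0, deg[4]=2.
Step 4: smallest deg-1 vertex = 7, p_4 = 8. Add edge {7,8}. Now deg[7]=0, deg[8]=1.
Step 5: smallest deg-1 vertex = 8, p_5 = 4. Add edge {4,8}. Now deg[8]=0, deg[4]=1.
Step 6: smallest deg-1 vertex = 4, p_6 = 2. Add edge {2,4}. Now deg[4]=0, deg[2]=1.
Step 7: smallest deg-1 vertex = 2, p_7 = 3. Add edge {2,3}. Now deg[2]=0, deg[3]=1.
Final: two remaining deg-1 vertices are 3, 9. Add edge {3,9}.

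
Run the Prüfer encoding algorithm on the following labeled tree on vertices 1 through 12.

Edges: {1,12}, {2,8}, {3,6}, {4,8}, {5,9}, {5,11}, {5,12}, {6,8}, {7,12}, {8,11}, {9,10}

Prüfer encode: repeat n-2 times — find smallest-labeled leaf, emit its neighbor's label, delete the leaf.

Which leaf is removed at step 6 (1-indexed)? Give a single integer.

Step 1: current leaves = {1,2,3,4,7,10}. Remove leaf 1 (neighbor: 12).
Step 2: current leaves = {2,3,4,7,10}. Remove leaf 2 (neighbor: 8).
Step 3: current leaves = {3,4,7,10}. Remove leaf 3 (neighbor: 6).
Step 4: current leaves = {4,6,7,10}. Remove leaf 4 (neighbor: 8).
Step 5: current leaves = {6,7,10}. Remove leaf 6 (neighbor: 8).
Step 6: current leaves = {7,8,10}. Remove leaf 7 (neighbor: 12).

Answer: 7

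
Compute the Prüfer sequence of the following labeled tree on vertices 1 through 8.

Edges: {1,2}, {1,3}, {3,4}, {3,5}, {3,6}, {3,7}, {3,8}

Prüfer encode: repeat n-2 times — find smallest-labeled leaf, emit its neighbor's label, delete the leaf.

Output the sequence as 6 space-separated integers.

Answer: 1 3 3 3 3 3

Derivation:
Step 1: leaves = {2,4,5,6,7,8}. Remove smallest leaf 2, emit neighbor 1.
Step 2: leaves = {1,4,5,6,7,8}. Remove smallest leaf 1, emit neighbor 3.
Step 3: leaves = {4,5,6,7,8}. Remove smallest leaf 4, emit neighbor 3.
Step 4: leaves = {5,6,7,8}. Remove smallest leaf 5, emit neighbor 3.
Step 5: leaves = {6,7,8}. Remove smallest leaf 6, emit neighbor 3.
Step 6: leaves = {7,8}. Remove smallest leaf 7, emit neighbor 3.
Done: 2 vertices remain (3, 8). Sequence = [1 3 3 3 3 3]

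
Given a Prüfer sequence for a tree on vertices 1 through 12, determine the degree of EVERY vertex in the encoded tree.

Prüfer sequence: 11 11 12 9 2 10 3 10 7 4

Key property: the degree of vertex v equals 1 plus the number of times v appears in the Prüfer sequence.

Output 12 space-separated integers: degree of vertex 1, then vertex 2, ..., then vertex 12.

Answer: 1 2 2 2 1 1 2 1 2 3 3 2

Derivation:
p_1 = 11: count[11] becomes 1
p_2 = 11: count[11] becomes 2
p_3 = 12: count[12] becomes 1
p_4 = 9: count[9] becomes 1
p_5 = 2: count[2] becomes 1
p_6 = 10: count[10] becomes 1
p_7 = 3: count[3] becomes 1
p_8 = 10: count[10] becomes 2
p_9 = 7: count[7] becomes 1
p_10 = 4: count[4] becomes 1
Degrees (1 + count): deg[1]=1+0=1, deg[2]=1+1=2, deg[3]=1+1=2, deg[4]=1+1=2, deg[5]=1+0=1, deg[6]=1+0=1, deg[7]=1+1=2, deg[8]=1+0=1, deg[9]=1+1=2, deg[10]=1+2=3, deg[11]=1+2=3, deg[12]=1+1=2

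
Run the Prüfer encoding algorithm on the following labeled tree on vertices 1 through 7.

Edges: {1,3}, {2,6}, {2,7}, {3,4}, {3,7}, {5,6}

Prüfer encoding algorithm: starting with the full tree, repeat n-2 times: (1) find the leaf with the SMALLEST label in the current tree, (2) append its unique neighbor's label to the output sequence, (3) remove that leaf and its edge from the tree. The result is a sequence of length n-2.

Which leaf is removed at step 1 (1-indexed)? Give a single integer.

Answer: 1

Derivation:
Step 1: current leaves = {1,4,5}. Remove leaf 1 (neighbor: 3).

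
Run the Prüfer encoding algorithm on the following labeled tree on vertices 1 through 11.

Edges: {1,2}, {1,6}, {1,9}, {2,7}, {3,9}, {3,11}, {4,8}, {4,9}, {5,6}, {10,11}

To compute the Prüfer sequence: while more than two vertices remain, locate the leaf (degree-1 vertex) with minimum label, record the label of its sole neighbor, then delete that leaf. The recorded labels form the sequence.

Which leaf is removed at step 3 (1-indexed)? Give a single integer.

Answer: 7

Derivation:
Step 1: current leaves = {5,7,8,10}. Remove leaf 5 (neighbor: 6).
Step 2: current leaves = {6,7,8,10}. Remove leaf 6 (neighbor: 1).
Step 3: current leaves = {7,8,10}. Remove leaf 7 (neighbor: 2).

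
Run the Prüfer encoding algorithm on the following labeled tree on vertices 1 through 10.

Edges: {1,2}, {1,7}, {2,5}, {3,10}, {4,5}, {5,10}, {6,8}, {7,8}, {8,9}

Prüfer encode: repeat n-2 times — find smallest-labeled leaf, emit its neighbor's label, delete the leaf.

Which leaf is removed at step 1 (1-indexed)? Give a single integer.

Step 1: current leaves = {3,4,6,9}. Remove leaf 3 (neighbor: 10).

Answer: 3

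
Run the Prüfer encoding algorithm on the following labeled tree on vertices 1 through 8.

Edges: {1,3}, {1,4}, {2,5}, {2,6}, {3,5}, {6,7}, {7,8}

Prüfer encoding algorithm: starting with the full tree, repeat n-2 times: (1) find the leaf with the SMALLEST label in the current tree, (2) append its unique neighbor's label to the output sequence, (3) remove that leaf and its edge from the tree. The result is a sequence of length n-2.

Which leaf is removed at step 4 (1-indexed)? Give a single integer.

Step 1: current leaves = {4,8}. Remove leaf 4 (neighbor: 1).
Step 2: current leaves = {1,8}. Remove leaf 1 (neighbor: 3).
Step 3: current leaves = {3,8}. Remove leaf 3 (neighbor: 5).
Step 4: current leaves = {5,8}. Remove leaf 5 (neighbor: 2).

Answer: 5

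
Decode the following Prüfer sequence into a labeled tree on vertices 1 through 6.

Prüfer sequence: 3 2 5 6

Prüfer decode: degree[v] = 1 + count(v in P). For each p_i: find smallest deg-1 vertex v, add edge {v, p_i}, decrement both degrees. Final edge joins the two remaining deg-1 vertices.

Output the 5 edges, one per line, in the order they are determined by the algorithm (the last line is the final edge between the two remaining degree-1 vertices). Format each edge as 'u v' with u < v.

Initial degrees: {1:1, 2:2, 3:2, 4:1, 5:2, 6:2}
Step 1: smallest deg-1 vertex = 1, p_1 = 3. Add edge {1,3}. Now deg[1]=0, deg[3]=1.
Step 2: smallest deg-1 vertex = 3, p_2 = 2. Add edge {2,3}. Now deg[3]=0, deg[2]=1.
Step 3: smallest deg-1 vertex = 2, p_3 = 5. Add edge {2,5}. Now deg[2]=0, deg[5]=1.
Step 4: smallest deg-1 vertex = 4, p_4 = 6. Add edge {4,6}. Now deg[4]=0, deg[6]=1.
Final: two remaining deg-1 vertices are 5, 6. Add edge {5,6}.

Answer: 1 3
2 3
2 5
4 6
5 6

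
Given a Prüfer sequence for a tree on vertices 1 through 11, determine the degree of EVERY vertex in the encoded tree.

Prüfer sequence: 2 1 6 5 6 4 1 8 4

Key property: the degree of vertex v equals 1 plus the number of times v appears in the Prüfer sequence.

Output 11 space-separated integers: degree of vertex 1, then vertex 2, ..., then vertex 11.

Answer: 3 2 1 3 2 3 1 2 1 1 1

Derivation:
p_1 = 2: count[2] becomes 1
p_2 = 1: count[1] becomes 1
p_3 = 6: count[6] becomes 1
p_4 = 5: count[5] becomes 1
p_5 = 6: count[6] becomes 2
p_6 = 4: count[4] becomes 1
p_7 = 1: count[1] becomes 2
p_8 = 8: count[8] becomes 1
p_9 = 4: count[4] becomes 2
Degrees (1 + count): deg[1]=1+2=3, deg[2]=1+1=2, deg[3]=1+0=1, deg[4]=1+2=3, deg[5]=1+1=2, deg[6]=1+2=3, deg[7]=1+0=1, deg[8]=1+1=2, deg[9]=1+0=1, deg[10]=1+0=1, deg[11]=1+0=1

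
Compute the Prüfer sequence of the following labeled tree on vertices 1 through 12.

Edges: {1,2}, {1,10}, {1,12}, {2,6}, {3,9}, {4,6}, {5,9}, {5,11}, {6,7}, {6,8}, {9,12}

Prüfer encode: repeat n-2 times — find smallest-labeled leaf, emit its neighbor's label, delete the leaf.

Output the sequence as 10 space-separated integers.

Step 1: leaves = {3,4,7,8,10,11}. Remove smallest leaf 3, emit neighbor 9.
Step 2: leaves = {4,7,8,10,11}. Remove smallest leaf 4, emit neighbor 6.
Step 3: leaves = {7,8,10,11}. Remove smallest leaf 7, emit neighbor 6.
Step 4: leaves = {8,10,11}. Remove smallest leaf 8, emit neighbor 6.
Step 5: leaves = {6,10,11}. Remove smallest leaf 6, emit neighbor 2.
Step 6: leaves = {2,10,11}. Remove smallest leaf 2, emit neighbor 1.
Step 7: leaves = {10,11}. Remove smallest leaf 10, emit neighbor 1.
Step 8: leaves = {1,11}. Remove smallest leaf 1, emit neighbor 12.
Step 9: leaves = {11,12}. Remove smallest leaf 11, emit neighbor 5.
Step 10: leaves = {5,12}. Remove smallest leaf 5, emit neighbor 9.
Done: 2 vertices remain (9, 12). Sequence = [9 6 6 6 2 1 1 12 5 9]

Answer: 9 6 6 6 2 1 1 12 5 9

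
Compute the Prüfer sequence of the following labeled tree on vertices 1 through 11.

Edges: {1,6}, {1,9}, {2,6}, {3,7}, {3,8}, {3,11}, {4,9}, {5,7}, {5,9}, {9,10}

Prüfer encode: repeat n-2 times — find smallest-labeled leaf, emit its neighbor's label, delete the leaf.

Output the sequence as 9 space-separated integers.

Answer: 6 9 1 9 3 9 5 7 3

Derivation:
Step 1: leaves = {2,4,8,10,11}. Remove smallest leaf 2, emit neighbor 6.
Step 2: leaves = {4,6,8,10,11}. Remove smallest leaf 4, emit neighbor 9.
Step 3: leaves = {6,8,10,11}. Remove smallest leaf 6, emit neighbor 1.
Step 4: leaves = {1,8,10,11}. Remove smallest leaf 1, emit neighbor 9.
Step 5: leaves = {8,10,11}. Remove smallest leaf 8, emit neighbor 3.
Step 6: leaves = {10,11}. Remove smallest leaf 10, emit neighbor 9.
Step 7: leaves = {9,11}. Remove smallest leaf 9, emit neighbor 5.
Step 8: leaves = {5,11}. Remove smallest leaf 5, emit neighbor 7.
Step 9: leaves = {7,11}. Remove smallest leaf 7, emit neighbor 3.
Done: 2 vertices remain (3, 11). Sequence = [6 9 1 9 3 9 5 7 3]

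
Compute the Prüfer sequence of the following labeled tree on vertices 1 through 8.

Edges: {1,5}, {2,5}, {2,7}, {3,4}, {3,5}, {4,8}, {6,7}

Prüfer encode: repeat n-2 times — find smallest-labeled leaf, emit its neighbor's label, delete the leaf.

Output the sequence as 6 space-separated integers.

Answer: 5 7 2 5 3 4

Derivation:
Step 1: leaves = {1,6,8}. Remove smallest leaf 1, emit neighbor 5.
Step 2: leaves = {6,8}. Remove smallest leaf 6, emit neighbor 7.
Step 3: leaves = {7,8}. Remove smallest leaf 7, emit neighbor 2.
Step 4: leaves = {2,8}. Remove smallest leaf 2, emit neighbor 5.
Step 5: leaves = {5,8}. Remove smallest leaf 5, emit neighbor 3.
Step 6: leaves = {3,8}. Remove smallest leaf 3, emit neighbor 4.
Done: 2 vertices remain (4, 8). Sequence = [5 7 2 5 3 4]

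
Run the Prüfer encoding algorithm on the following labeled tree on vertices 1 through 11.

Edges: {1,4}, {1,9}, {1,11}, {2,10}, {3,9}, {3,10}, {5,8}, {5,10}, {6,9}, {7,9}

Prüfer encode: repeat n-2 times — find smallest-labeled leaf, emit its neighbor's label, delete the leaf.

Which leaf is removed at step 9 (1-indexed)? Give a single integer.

Answer: 9

Derivation:
Step 1: current leaves = {2,4,6,7,8,11}. Remove leaf 2 (neighbor: 10).
Step 2: current leaves = {4,6,7,8,11}. Remove leaf 4 (neighbor: 1).
Step 3: current leaves = {6,7,8,11}. Remove leaf 6 (neighbor: 9).
Step 4: current leaves = {7,8,11}. Remove leaf 7 (neighbor: 9).
Step 5: current leaves = {8,11}. Remove leaf 8 (neighbor: 5).
Step 6: current leaves = {5,11}. Remove leaf 5 (neighbor: 10).
Step 7: current leaves = {10,11}. Remove leaf 10 (neighbor: 3).
Step 8: current leaves = {3,11}. Remove leaf 3 (neighbor: 9).
Step 9: current leaves = {9,11}. Remove leaf 9 (neighbor: 1).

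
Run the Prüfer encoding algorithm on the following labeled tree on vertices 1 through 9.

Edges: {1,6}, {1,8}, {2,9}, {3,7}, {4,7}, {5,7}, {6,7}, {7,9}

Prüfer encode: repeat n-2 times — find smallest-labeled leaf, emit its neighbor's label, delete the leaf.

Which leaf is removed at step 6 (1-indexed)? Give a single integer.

Answer: 1

Derivation:
Step 1: current leaves = {2,3,4,5,8}. Remove leaf 2 (neighbor: 9).
Step 2: current leaves = {3,4,5,8,9}. Remove leaf 3 (neighbor: 7).
Step 3: current leaves = {4,5,8,9}. Remove leaf 4 (neighbor: 7).
Step 4: current leaves = {5,8,9}. Remove leaf 5 (neighbor: 7).
Step 5: current leaves = {8,9}. Remove leaf 8 (neighbor: 1).
Step 6: current leaves = {1,9}. Remove leaf 1 (neighbor: 6).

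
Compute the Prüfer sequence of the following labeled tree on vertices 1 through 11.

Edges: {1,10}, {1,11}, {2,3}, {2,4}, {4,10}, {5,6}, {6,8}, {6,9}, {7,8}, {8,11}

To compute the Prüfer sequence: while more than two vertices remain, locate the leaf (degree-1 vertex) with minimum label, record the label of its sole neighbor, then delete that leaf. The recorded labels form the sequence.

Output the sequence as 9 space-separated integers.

Answer: 2 4 10 6 8 6 8 11 1

Derivation:
Step 1: leaves = {3,5,7,9}. Remove smallest leaf 3, emit neighbor 2.
Step 2: leaves = {2,5,7,9}. Remove smallest leaf 2, emit neighbor 4.
Step 3: leaves = {4,5,7,9}. Remove smallest leaf 4, emit neighbor 10.
Step 4: leaves = {5,7,9,10}. Remove smallest leaf 5, emit neighbor 6.
Step 5: leaves = {7,9,10}. Remove smallest leaf 7, emit neighbor 8.
Step 6: leaves = {9,10}. Remove smallest leaf 9, emit neighbor 6.
Step 7: leaves = {6,10}. Remove smallest leaf 6, emit neighbor 8.
Step 8: leaves = {8,10}. Remove smallest leaf 8, emit neighbor 11.
Step 9: leaves = {10,11}. Remove smallest leaf 10, emit neighbor 1.
Done: 2 vertices remain (1, 11). Sequence = [2 4 10 6 8 6 8 11 1]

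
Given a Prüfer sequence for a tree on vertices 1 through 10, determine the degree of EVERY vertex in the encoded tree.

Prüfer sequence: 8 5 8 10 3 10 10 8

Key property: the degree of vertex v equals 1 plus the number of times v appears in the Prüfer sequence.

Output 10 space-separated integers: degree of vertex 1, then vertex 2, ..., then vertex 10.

Answer: 1 1 2 1 2 1 1 4 1 4

Derivation:
p_1 = 8: count[8] becomes 1
p_2 = 5: count[5] becomes 1
p_3 = 8: count[8] becomes 2
p_4 = 10: count[10] becomes 1
p_5 = 3: count[3] becomes 1
p_6 = 10: count[10] becomes 2
p_7 = 10: count[10] becomes 3
p_8 = 8: count[8] becomes 3
Degrees (1 + count): deg[1]=1+0=1, deg[2]=1+0=1, deg[3]=1+1=2, deg[4]=1+0=1, deg[5]=1+1=2, deg[6]=1+0=1, deg[7]=1+0=1, deg[8]=1+3=4, deg[9]=1+0=1, deg[10]=1+3=4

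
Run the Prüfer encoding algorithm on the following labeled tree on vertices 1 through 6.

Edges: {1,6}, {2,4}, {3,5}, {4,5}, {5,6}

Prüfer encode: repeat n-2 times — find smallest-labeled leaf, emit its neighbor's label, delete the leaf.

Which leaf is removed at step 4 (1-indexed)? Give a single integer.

Step 1: current leaves = {1,2,3}. Remove leaf 1 (neighbor: 6).
Step 2: current leaves = {2,3,6}. Remove leaf 2 (neighbor: 4).
Step 3: current leaves = {3,4,6}. Remove leaf 3 (neighbor: 5).
Step 4: current leaves = {4,6}. Remove leaf 4 (neighbor: 5).

Answer: 4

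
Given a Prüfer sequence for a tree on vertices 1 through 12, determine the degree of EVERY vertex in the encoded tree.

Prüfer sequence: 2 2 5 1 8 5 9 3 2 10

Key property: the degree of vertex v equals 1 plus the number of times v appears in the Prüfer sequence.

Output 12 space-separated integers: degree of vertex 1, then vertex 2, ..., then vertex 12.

p_1 = 2: count[2] becomes 1
p_2 = 2: count[2] becomes 2
p_3 = 5: count[5] becomes 1
p_4 = 1: count[1] becomes 1
p_5 = 8: count[8] becomes 1
p_6 = 5: count[5] becomes 2
p_7 = 9: count[9] becomes 1
p_8 = 3: count[3] becomes 1
p_9 = 2: count[2] becomes 3
p_10 = 10: count[10] becomes 1
Degrees (1 + count): deg[1]=1+1=2, deg[2]=1+3=4, deg[3]=1+1=2, deg[4]=1+0=1, deg[5]=1+2=3, deg[6]=1+0=1, deg[7]=1+0=1, deg[8]=1+1=2, deg[9]=1+1=2, deg[10]=1+1=2, deg[11]=1+0=1, deg[12]=1+0=1

Answer: 2 4 2 1 3 1 1 2 2 2 1 1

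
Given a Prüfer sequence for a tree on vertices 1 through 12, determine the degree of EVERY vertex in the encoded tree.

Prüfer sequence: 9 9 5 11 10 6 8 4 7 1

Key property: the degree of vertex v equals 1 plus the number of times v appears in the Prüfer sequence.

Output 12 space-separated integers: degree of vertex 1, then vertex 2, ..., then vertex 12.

p_1 = 9: count[9] becomes 1
p_2 = 9: count[9] becomes 2
p_3 = 5: count[5] becomes 1
p_4 = 11: count[11] becomes 1
p_5 = 10: count[10] becomes 1
p_6 = 6: count[6] becomes 1
p_7 = 8: count[8] becomes 1
p_8 = 4: count[4] becomes 1
p_9 = 7: count[7] becomes 1
p_10 = 1: count[1] becomes 1
Degrees (1 + count): deg[1]=1+1=2, deg[2]=1+0=1, deg[3]=1+0=1, deg[4]=1+1=2, deg[5]=1+1=2, deg[6]=1+1=2, deg[7]=1+1=2, deg[8]=1+1=2, deg[9]=1+2=3, deg[10]=1+1=2, deg[11]=1+1=2, deg[12]=1+0=1

Answer: 2 1 1 2 2 2 2 2 3 2 2 1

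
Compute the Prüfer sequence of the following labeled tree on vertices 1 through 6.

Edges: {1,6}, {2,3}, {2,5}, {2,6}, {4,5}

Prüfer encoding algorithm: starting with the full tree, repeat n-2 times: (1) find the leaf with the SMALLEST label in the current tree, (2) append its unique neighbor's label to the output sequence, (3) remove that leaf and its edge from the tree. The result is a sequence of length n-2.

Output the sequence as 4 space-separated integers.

Step 1: leaves = {1,3,4}. Remove smallest leaf 1, emit neighbor 6.
Step 2: leaves = {3,4,6}. Remove smallest leaf 3, emit neighbor 2.
Step 3: leaves = {4,6}. Remove smallest leaf 4, emit neighbor 5.
Step 4: leaves = {5,6}. Remove smallest leaf 5, emit neighbor 2.
Done: 2 vertices remain (2, 6). Sequence = [6 2 5 2]

Answer: 6 2 5 2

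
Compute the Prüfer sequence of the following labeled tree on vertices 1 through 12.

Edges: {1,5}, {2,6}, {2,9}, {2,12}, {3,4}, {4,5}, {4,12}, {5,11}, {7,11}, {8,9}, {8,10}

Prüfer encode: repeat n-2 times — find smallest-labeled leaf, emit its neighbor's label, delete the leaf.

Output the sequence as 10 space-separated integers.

Step 1: leaves = {1,3,6,7,10}. Remove smallest leaf 1, emit neighbor 5.
Step 2: leaves = {3,6,7,10}. Remove smallest leaf 3, emit neighbor 4.
Step 3: leaves = {6,7,10}. Remove smallest leaf 6, emit neighbor 2.
Step 4: leaves = {7,10}. Remove smallest leaf 7, emit neighbor 11.
Step 5: leaves = {10,11}. Remove smallest leaf 10, emit neighbor 8.
Step 6: leaves = {8,11}. Remove smallest leaf 8, emit neighbor 9.
Step 7: leaves = {9,11}. Remove smallest leaf 9, emit neighbor 2.
Step 8: leaves = {2,11}. Remove smallest leaf 2, emit neighbor 12.
Step 9: leaves = {11,12}. Remove smallest leaf 11, emit neighbor 5.
Step 10: leaves = {5,12}. Remove smallest leaf 5, emit neighbor 4.
Done: 2 vertices remain (4, 12). Sequence = [5 4 2 11 8 9 2 12 5 4]

Answer: 5 4 2 11 8 9 2 12 5 4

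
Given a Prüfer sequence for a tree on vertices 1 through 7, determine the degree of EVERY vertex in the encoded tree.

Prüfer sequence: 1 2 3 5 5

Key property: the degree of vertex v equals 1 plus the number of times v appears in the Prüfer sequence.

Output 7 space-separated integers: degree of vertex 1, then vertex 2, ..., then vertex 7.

Answer: 2 2 2 1 3 1 1

Derivation:
p_1 = 1: count[1] becomes 1
p_2 = 2: count[2] becomes 1
p_3 = 3: count[3] becomes 1
p_4 = 5: count[5] becomes 1
p_5 = 5: count[5] becomes 2
Degrees (1 + count): deg[1]=1+1=2, deg[2]=1+1=2, deg[3]=1+1=2, deg[4]=1+0=1, deg[5]=1+2=3, deg[6]=1+0=1, deg[7]=1+0=1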